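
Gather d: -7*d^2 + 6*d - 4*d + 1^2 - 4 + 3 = -7*d^2 + 2*d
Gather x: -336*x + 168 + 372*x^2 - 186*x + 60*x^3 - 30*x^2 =60*x^3 + 342*x^2 - 522*x + 168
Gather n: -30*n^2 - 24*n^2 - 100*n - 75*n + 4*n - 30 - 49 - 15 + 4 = -54*n^2 - 171*n - 90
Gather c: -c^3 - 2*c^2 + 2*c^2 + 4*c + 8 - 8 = -c^3 + 4*c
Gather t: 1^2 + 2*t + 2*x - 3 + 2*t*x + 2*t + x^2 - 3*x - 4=t*(2*x + 4) + x^2 - x - 6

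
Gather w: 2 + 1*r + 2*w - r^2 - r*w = -r^2 + r + w*(2 - r) + 2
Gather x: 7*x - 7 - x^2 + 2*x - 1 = -x^2 + 9*x - 8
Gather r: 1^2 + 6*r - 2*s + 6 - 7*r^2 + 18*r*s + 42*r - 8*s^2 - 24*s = -7*r^2 + r*(18*s + 48) - 8*s^2 - 26*s + 7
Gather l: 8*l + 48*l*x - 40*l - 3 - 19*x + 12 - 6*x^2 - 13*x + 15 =l*(48*x - 32) - 6*x^2 - 32*x + 24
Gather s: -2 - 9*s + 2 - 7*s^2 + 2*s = -7*s^2 - 7*s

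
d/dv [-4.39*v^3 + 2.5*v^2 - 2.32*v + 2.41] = -13.17*v^2 + 5.0*v - 2.32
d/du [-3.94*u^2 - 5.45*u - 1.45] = -7.88*u - 5.45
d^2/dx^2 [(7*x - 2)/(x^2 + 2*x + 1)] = 2*(7*x - 20)/(x^4 + 4*x^3 + 6*x^2 + 4*x + 1)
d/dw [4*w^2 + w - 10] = 8*w + 1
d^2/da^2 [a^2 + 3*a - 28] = 2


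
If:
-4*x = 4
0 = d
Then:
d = 0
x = -1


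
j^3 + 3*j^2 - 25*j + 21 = (j - 3)*(j - 1)*(j + 7)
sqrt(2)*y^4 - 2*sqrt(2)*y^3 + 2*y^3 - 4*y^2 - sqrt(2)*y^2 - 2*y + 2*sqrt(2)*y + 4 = (y - 2)*(y - 1)*(y + sqrt(2))*(sqrt(2)*y + sqrt(2))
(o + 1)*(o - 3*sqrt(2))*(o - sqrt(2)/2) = o^3 - 7*sqrt(2)*o^2/2 + o^2 - 7*sqrt(2)*o/2 + 3*o + 3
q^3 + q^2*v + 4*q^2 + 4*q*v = q*(q + 4)*(q + v)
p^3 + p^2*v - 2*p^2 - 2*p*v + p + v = (p - 1)^2*(p + v)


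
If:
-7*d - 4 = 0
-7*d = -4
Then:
No Solution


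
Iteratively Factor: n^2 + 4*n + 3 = (n + 3)*(n + 1)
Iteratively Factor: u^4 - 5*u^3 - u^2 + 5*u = (u - 1)*(u^3 - 4*u^2 - 5*u) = (u - 1)*(u + 1)*(u^2 - 5*u) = u*(u - 1)*(u + 1)*(u - 5)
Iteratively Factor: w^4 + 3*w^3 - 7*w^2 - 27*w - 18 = (w + 2)*(w^3 + w^2 - 9*w - 9) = (w + 1)*(w + 2)*(w^2 - 9) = (w - 3)*(w + 1)*(w + 2)*(w + 3)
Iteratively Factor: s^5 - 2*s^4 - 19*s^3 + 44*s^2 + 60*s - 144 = (s - 2)*(s^4 - 19*s^2 + 6*s + 72) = (s - 2)*(s + 4)*(s^3 - 4*s^2 - 3*s + 18) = (s - 3)*(s - 2)*(s + 4)*(s^2 - s - 6) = (s - 3)*(s - 2)*(s + 2)*(s + 4)*(s - 3)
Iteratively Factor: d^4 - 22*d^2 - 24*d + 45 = (d + 3)*(d^3 - 3*d^2 - 13*d + 15) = (d - 5)*(d + 3)*(d^2 + 2*d - 3) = (d - 5)*(d - 1)*(d + 3)*(d + 3)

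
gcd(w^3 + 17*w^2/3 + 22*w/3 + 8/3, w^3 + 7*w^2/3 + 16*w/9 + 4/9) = w^2 + 5*w/3 + 2/3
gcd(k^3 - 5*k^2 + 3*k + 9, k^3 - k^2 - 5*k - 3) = k^2 - 2*k - 3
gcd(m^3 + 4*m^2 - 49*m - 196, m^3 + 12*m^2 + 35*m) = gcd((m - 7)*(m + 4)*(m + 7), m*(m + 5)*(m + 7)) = m + 7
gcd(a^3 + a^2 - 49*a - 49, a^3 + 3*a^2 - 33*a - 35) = a^2 + 8*a + 7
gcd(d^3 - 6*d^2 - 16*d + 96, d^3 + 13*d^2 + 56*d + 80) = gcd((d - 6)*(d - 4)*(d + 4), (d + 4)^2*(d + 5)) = d + 4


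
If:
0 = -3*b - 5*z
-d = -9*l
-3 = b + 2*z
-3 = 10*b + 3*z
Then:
No Solution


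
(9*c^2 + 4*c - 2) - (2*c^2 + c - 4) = 7*c^2 + 3*c + 2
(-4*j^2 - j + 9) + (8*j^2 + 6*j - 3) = 4*j^2 + 5*j + 6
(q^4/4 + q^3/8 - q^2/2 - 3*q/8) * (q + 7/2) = q^5/4 + q^4 - q^3/16 - 17*q^2/8 - 21*q/16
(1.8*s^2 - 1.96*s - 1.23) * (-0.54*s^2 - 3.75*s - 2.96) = -0.972*s^4 - 5.6916*s^3 + 2.6862*s^2 + 10.4141*s + 3.6408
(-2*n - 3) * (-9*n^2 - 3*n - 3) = 18*n^3 + 33*n^2 + 15*n + 9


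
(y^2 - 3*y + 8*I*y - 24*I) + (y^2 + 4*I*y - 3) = 2*y^2 - 3*y + 12*I*y - 3 - 24*I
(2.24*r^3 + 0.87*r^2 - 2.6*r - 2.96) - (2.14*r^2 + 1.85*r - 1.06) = 2.24*r^3 - 1.27*r^2 - 4.45*r - 1.9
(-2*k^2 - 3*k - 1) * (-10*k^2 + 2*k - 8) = 20*k^4 + 26*k^3 + 20*k^2 + 22*k + 8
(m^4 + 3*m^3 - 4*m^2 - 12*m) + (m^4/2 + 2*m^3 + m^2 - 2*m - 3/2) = 3*m^4/2 + 5*m^3 - 3*m^2 - 14*m - 3/2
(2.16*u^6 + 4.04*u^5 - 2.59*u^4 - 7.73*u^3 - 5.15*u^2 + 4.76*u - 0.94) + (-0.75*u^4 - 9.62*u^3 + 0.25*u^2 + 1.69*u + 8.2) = 2.16*u^6 + 4.04*u^5 - 3.34*u^4 - 17.35*u^3 - 4.9*u^2 + 6.45*u + 7.26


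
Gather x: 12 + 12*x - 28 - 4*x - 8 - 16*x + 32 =8 - 8*x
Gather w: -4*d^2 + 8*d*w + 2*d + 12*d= -4*d^2 + 8*d*w + 14*d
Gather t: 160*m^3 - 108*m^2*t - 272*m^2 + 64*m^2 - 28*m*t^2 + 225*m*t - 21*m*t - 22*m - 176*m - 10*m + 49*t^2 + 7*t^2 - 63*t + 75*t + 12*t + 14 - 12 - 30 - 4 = 160*m^3 - 208*m^2 - 208*m + t^2*(56 - 28*m) + t*(-108*m^2 + 204*m + 24) - 32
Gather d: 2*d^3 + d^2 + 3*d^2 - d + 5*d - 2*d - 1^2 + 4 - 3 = 2*d^3 + 4*d^2 + 2*d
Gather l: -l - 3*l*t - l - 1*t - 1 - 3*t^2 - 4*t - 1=l*(-3*t - 2) - 3*t^2 - 5*t - 2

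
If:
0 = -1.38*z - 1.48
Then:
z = -1.07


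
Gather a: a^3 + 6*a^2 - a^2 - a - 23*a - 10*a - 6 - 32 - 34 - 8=a^3 + 5*a^2 - 34*a - 80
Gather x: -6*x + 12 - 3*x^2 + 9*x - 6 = -3*x^2 + 3*x + 6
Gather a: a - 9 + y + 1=a + y - 8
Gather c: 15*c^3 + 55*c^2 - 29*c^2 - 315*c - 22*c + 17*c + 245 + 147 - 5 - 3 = 15*c^3 + 26*c^2 - 320*c + 384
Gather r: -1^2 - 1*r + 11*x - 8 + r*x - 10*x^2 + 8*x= r*(x - 1) - 10*x^2 + 19*x - 9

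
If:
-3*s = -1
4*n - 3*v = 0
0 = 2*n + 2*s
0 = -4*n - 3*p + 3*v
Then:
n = -1/3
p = 0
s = 1/3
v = -4/9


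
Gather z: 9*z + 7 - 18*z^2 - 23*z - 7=-18*z^2 - 14*z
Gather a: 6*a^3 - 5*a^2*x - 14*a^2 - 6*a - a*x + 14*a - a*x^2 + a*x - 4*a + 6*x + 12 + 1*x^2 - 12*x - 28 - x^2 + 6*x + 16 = 6*a^3 + a^2*(-5*x - 14) + a*(4 - x^2)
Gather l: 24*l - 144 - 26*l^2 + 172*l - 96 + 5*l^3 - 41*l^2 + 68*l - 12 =5*l^3 - 67*l^2 + 264*l - 252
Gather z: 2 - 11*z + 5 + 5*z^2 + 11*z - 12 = 5*z^2 - 5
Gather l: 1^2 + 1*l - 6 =l - 5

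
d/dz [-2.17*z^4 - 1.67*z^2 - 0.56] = z*(-8.68*z^2 - 3.34)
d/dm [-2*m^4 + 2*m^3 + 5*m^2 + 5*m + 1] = -8*m^3 + 6*m^2 + 10*m + 5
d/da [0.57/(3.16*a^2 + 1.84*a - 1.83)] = (-3.6024*a - 1.0488)/(3.16*a^2 + 1.84*a - 1.83)^2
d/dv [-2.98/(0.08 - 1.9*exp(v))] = -5.662*exp(v)/(1.9*exp(v) - 0.08)^2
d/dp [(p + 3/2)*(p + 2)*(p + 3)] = 3*p^2 + 13*p + 27/2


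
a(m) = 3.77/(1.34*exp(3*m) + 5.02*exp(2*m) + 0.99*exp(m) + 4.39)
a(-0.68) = 0.59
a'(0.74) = -0.19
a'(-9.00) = 0.00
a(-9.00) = 0.86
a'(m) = 3.77*(-4.02*exp(3*m) - 10.04*exp(2*m) - 0.99*exp(m))/(1.34*exp(3*m) + 5.02*exp(2*m) + 0.99*exp(m) + 4.39)^2 = (-15.1554*exp(2*m) - 37.8508*exp(m) - 3.7323)*exp(m)/(1.34*exp(3*m) + 5.02*exp(2*m) + 0.99*exp(m) + 4.39)^2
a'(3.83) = -0.00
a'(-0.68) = -0.34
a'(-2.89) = -0.02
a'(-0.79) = -0.30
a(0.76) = 0.09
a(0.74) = 0.09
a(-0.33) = 0.46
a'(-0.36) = -0.41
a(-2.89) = 0.85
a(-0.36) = 0.47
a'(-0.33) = -0.42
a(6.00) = 0.00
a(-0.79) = 0.63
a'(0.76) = -0.18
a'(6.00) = 0.00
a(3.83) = 0.00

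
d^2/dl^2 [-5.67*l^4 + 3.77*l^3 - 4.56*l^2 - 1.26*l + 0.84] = -68.04*l^2 + 22.62*l - 9.12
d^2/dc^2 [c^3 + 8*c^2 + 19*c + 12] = 6*c + 16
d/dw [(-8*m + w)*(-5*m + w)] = -13*m + 2*w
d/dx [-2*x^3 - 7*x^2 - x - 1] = -6*x^2 - 14*x - 1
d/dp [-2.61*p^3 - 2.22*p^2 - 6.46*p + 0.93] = -7.83*p^2 - 4.44*p - 6.46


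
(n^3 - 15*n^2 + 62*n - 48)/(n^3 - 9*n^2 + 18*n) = (n^2 - 9*n + 8)/(n*(n - 3))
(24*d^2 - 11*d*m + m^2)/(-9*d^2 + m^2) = (-8*d + m)/(3*d + m)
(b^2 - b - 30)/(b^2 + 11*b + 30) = (b - 6)/(b + 6)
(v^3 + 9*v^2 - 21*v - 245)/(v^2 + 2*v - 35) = v + 7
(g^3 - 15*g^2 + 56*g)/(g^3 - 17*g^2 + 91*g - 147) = g*(g - 8)/(g^2 - 10*g + 21)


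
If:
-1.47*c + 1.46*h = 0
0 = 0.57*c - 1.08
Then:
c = 1.89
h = 1.91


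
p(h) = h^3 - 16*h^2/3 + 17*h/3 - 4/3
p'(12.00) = 309.67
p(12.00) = 1026.67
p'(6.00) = 49.67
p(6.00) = 56.67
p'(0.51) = 1.01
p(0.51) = 0.30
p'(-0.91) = 17.86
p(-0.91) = -11.66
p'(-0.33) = 9.51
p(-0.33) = -3.82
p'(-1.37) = 25.91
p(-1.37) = -21.68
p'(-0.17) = 7.57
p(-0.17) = -2.46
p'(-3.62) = 83.59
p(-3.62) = -139.17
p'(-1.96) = 38.10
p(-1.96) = -40.46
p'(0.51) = 1.01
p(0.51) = 0.30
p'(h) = 3*h^2 - 32*h/3 + 17/3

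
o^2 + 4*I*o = o*(o + 4*I)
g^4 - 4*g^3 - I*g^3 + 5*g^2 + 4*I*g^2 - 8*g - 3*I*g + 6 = (g - 3)*(g - 1)*(g - 2*I)*(g + I)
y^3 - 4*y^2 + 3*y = y*(y - 3)*(y - 1)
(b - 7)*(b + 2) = b^2 - 5*b - 14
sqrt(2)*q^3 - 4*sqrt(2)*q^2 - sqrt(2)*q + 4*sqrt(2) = (q - 4)*(q - 1)*(sqrt(2)*q + sqrt(2))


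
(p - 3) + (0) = p - 3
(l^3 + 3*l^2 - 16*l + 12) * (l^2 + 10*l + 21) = l^5 + 13*l^4 + 35*l^3 - 85*l^2 - 216*l + 252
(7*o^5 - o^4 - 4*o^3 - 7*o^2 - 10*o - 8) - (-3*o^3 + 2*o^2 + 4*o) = 7*o^5 - o^4 - o^3 - 9*o^2 - 14*o - 8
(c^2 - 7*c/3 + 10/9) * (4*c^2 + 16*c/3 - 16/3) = 4*c^4 - 4*c^3 - 40*c^2/3 + 496*c/27 - 160/27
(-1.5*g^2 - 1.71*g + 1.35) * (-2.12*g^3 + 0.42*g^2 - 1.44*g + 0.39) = 3.18*g^5 + 2.9952*g^4 - 1.4202*g^3 + 2.4444*g^2 - 2.6109*g + 0.5265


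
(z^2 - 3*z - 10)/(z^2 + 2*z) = (z - 5)/z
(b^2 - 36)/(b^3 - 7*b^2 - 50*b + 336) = (b + 6)/(b^2 - b - 56)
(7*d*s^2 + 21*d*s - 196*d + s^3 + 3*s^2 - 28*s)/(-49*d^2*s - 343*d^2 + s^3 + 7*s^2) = (s - 4)/(-7*d + s)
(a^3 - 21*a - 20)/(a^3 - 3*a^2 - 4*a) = (a^2 - a - 20)/(a*(a - 4))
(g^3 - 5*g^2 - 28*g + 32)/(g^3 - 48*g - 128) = (g - 1)/(g + 4)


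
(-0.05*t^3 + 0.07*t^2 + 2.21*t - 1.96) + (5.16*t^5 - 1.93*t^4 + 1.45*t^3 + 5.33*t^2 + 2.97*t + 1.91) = 5.16*t^5 - 1.93*t^4 + 1.4*t^3 + 5.4*t^2 + 5.18*t - 0.05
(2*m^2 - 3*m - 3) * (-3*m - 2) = -6*m^3 + 5*m^2 + 15*m + 6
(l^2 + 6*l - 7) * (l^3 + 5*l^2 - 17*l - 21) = l^5 + 11*l^4 + 6*l^3 - 158*l^2 - 7*l + 147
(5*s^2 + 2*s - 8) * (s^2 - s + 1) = 5*s^4 - 3*s^3 - 5*s^2 + 10*s - 8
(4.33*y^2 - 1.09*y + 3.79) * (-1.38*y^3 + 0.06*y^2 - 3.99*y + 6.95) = -5.9754*y^5 + 1.764*y^4 - 22.5723*y^3 + 34.67*y^2 - 22.6976*y + 26.3405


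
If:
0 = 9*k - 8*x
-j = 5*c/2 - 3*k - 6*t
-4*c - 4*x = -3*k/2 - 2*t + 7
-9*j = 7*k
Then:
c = -1840*x/1539 - 42/19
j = -56*x/81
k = 8*x/9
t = -1628*x/1539 - 35/38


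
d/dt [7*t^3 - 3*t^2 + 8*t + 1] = 21*t^2 - 6*t + 8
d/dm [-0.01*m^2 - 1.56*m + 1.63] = -0.02*m - 1.56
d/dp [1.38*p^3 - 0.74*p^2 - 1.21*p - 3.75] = 4.14*p^2 - 1.48*p - 1.21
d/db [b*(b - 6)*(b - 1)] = 3*b^2 - 14*b + 6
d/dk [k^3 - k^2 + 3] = k*(3*k - 2)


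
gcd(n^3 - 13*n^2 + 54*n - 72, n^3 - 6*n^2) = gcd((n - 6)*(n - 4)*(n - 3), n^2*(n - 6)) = n - 6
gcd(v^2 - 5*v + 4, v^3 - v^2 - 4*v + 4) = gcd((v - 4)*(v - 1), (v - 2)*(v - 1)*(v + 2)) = v - 1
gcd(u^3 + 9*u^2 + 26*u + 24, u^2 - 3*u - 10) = u + 2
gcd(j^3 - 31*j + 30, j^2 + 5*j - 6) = j^2 + 5*j - 6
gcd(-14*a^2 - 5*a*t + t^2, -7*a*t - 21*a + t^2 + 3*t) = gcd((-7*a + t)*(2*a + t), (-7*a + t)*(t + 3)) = -7*a + t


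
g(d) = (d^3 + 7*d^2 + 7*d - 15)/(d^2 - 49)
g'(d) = -2*d*(d^3 + 7*d^2 + 7*d - 15)/(d^2 - 49)^2 + (3*d^2 + 14*d + 7)/(d^2 - 49)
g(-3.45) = -0.08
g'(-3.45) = 0.17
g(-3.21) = -0.04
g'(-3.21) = 0.19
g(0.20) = 0.27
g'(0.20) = -0.20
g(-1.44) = 0.29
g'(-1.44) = 0.13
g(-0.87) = 0.34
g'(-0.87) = 0.05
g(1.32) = -0.18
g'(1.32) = -0.66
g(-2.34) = 0.13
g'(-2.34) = 0.20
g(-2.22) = 0.16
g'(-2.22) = 0.19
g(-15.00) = -10.91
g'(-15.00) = 0.82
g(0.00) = 0.31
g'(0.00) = -0.14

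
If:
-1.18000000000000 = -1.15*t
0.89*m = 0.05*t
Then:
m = 0.06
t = 1.03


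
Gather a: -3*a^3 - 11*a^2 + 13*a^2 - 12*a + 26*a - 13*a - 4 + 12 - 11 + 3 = -3*a^3 + 2*a^2 + a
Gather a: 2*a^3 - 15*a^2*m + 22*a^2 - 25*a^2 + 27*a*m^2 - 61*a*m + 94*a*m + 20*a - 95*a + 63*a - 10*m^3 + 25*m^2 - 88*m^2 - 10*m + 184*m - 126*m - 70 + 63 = 2*a^3 + a^2*(-15*m - 3) + a*(27*m^2 + 33*m - 12) - 10*m^3 - 63*m^2 + 48*m - 7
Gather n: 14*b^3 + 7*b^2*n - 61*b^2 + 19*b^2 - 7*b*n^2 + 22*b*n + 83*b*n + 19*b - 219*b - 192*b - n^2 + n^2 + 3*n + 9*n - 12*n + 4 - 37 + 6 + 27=14*b^3 - 42*b^2 - 7*b*n^2 - 392*b + n*(7*b^2 + 105*b)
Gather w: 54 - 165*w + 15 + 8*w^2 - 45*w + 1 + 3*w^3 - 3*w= 3*w^3 + 8*w^2 - 213*w + 70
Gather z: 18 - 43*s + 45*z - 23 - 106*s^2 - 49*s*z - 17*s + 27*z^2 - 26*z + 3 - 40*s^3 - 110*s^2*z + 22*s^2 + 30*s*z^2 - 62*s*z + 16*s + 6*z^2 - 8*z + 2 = -40*s^3 - 84*s^2 - 44*s + z^2*(30*s + 33) + z*(-110*s^2 - 111*s + 11)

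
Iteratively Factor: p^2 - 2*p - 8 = (p + 2)*(p - 4)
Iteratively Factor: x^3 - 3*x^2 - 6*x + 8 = (x - 4)*(x^2 + x - 2) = (x - 4)*(x + 2)*(x - 1)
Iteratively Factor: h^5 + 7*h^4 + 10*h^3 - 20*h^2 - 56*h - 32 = (h + 1)*(h^4 + 6*h^3 + 4*h^2 - 24*h - 32) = (h + 1)*(h + 2)*(h^3 + 4*h^2 - 4*h - 16) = (h + 1)*(h + 2)*(h + 4)*(h^2 - 4) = (h + 1)*(h + 2)^2*(h + 4)*(h - 2)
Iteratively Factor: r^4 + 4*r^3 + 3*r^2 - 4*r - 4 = (r + 2)*(r^3 + 2*r^2 - r - 2) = (r - 1)*(r + 2)*(r^2 + 3*r + 2) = (r - 1)*(r + 1)*(r + 2)*(r + 2)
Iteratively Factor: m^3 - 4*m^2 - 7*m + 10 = (m + 2)*(m^2 - 6*m + 5) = (m - 1)*(m + 2)*(m - 5)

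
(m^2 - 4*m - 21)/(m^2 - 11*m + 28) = (m + 3)/(m - 4)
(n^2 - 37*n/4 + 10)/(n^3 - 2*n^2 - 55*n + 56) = (n - 5/4)/(n^2 + 6*n - 7)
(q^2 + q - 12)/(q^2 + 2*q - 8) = (q - 3)/(q - 2)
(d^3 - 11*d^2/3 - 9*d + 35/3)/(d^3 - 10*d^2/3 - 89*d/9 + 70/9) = 3*(d - 1)/(3*d - 2)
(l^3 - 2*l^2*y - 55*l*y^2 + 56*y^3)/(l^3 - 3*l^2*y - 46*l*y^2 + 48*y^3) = (l + 7*y)/(l + 6*y)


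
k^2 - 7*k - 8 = (k - 8)*(k + 1)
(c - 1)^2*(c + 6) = c^3 + 4*c^2 - 11*c + 6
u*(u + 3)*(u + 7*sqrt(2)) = u^3 + 3*u^2 + 7*sqrt(2)*u^2 + 21*sqrt(2)*u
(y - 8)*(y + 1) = y^2 - 7*y - 8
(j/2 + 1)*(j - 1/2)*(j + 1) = j^3/2 + 5*j^2/4 + j/4 - 1/2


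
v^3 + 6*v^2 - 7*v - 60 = (v - 3)*(v + 4)*(v + 5)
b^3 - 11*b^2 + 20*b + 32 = (b - 8)*(b - 4)*(b + 1)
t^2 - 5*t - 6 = (t - 6)*(t + 1)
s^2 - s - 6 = (s - 3)*(s + 2)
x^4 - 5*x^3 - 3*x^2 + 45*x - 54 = (x - 3)^2*(x - 2)*(x + 3)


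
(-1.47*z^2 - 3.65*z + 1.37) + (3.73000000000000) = -1.47*z^2 - 3.65*z + 5.1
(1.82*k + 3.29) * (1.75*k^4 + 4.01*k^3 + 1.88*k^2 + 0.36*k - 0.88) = 3.185*k^5 + 13.0557*k^4 + 16.6145*k^3 + 6.8404*k^2 - 0.4172*k - 2.8952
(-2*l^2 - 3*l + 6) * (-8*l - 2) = 16*l^3 + 28*l^2 - 42*l - 12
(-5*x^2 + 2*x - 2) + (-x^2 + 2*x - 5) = -6*x^2 + 4*x - 7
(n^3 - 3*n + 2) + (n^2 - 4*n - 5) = n^3 + n^2 - 7*n - 3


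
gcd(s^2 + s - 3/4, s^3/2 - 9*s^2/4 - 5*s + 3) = s - 1/2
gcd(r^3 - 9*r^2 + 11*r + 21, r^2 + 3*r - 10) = 1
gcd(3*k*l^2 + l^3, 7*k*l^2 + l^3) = l^2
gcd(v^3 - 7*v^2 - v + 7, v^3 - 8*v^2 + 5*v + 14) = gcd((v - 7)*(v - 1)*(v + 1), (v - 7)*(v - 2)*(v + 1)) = v^2 - 6*v - 7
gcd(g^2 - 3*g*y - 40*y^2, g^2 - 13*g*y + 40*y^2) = -g + 8*y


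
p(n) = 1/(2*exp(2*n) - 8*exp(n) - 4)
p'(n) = (-4*exp(2*n) + 8*exp(n))/(2*exp(2*n) - 8*exp(n) - 4)^2 = (2 - exp(n))*exp(n)/(-exp(2*n) + 4*exp(n) + 2)^2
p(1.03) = -0.09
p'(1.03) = -0.08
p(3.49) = 0.00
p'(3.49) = -0.00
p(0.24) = -0.09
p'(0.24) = 0.03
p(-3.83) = -0.24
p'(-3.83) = 0.01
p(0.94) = -0.09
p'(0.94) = -0.04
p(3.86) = 0.00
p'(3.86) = -0.00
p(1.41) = -0.31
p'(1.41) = -3.32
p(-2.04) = -0.20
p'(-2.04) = 0.04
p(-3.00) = -0.23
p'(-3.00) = 0.02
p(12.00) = 0.00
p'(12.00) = 0.00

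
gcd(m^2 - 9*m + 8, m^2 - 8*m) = m - 8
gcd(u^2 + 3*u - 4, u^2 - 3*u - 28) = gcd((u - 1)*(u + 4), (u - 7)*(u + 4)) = u + 4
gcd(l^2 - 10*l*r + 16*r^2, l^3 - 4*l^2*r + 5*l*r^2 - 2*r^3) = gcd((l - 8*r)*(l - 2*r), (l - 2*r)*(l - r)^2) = -l + 2*r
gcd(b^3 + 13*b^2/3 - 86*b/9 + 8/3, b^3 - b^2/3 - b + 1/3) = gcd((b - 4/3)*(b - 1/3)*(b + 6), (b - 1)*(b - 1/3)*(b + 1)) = b - 1/3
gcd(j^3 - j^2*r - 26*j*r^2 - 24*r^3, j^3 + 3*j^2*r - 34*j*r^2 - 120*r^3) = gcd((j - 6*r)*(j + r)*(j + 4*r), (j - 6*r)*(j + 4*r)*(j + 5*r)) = -j^2 + 2*j*r + 24*r^2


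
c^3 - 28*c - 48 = (c - 6)*(c + 2)*(c + 4)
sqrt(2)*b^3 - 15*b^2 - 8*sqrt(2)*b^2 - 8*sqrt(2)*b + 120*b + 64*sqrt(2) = (b - 8)*(b - 8*sqrt(2))*(sqrt(2)*b + 1)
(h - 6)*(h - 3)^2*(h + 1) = h^4 - 11*h^3 + 33*h^2 - 9*h - 54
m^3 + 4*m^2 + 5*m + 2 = (m + 1)^2*(m + 2)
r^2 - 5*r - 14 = (r - 7)*(r + 2)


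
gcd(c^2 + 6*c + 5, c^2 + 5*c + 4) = c + 1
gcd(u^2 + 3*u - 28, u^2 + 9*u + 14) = u + 7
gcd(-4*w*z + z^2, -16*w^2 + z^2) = -4*w + z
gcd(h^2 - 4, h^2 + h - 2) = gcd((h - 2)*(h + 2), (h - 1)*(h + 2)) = h + 2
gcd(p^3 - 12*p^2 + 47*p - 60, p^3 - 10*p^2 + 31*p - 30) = p^2 - 8*p + 15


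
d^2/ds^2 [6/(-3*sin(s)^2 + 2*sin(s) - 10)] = 12*(18*sin(s)^4 - 9*sin(s)^3 - 85*sin(s)^2 + 28*sin(s) + 26)/(3*sin(s)^2 - 2*sin(s) + 10)^3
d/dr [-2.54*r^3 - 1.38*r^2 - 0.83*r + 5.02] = -7.62*r^2 - 2.76*r - 0.83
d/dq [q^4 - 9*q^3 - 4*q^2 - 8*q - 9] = 4*q^3 - 27*q^2 - 8*q - 8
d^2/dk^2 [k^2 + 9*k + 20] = 2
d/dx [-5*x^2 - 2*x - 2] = -10*x - 2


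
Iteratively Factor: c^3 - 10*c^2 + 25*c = (c - 5)*(c^2 - 5*c) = (c - 5)^2*(c)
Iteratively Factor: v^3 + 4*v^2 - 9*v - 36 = (v - 3)*(v^2 + 7*v + 12) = (v - 3)*(v + 3)*(v + 4)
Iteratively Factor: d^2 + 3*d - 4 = (d + 4)*(d - 1)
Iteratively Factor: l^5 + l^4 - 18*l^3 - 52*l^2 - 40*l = (l)*(l^4 + l^3 - 18*l^2 - 52*l - 40) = l*(l + 2)*(l^3 - l^2 - 16*l - 20) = l*(l - 5)*(l + 2)*(l^2 + 4*l + 4) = l*(l - 5)*(l + 2)^2*(l + 2)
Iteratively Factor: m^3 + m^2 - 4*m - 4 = (m + 1)*(m^2 - 4) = (m + 1)*(m + 2)*(m - 2)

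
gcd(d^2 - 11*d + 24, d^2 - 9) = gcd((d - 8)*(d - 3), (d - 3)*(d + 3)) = d - 3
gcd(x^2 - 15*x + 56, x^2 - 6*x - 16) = x - 8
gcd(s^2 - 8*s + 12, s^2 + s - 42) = s - 6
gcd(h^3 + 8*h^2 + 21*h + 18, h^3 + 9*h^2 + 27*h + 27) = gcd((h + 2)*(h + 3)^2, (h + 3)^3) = h^2 + 6*h + 9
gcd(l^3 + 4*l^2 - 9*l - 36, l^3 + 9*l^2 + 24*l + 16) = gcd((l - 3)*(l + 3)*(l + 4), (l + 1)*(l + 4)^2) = l + 4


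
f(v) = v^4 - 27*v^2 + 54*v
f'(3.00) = 0.00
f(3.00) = 0.00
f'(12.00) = 6318.00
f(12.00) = 17496.00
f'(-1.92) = 129.37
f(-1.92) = -189.62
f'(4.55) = 185.09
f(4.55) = 115.33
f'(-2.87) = 114.42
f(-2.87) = -309.53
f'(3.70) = 56.81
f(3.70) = 17.59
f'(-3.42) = 78.67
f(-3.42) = -363.68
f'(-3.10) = 102.24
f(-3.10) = -334.52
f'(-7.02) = -950.71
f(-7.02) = 718.91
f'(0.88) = 9.21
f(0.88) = 27.21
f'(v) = 4*v^3 - 54*v + 54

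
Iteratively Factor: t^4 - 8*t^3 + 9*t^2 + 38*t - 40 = (t - 4)*(t^3 - 4*t^2 - 7*t + 10) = (t - 4)*(t - 1)*(t^2 - 3*t - 10) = (t - 5)*(t - 4)*(t - 1)*(t + 2)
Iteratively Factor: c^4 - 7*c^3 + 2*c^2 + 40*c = (c - 4)*(c^3 - 3*c^2 - 10*c) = (c - 5)*(c - 4)*(c^2 + 2*c) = (c - 5)*(c - 4)*(c + 2)*(c)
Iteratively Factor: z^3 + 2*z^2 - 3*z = (z - 1)*(z^2 + 3*z) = z*(z - 1)*(z + 3)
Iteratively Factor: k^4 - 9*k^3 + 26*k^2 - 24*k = (k - 2)*(k^3 - 7*k^2 + 12*k) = k*(k - 2)*(k^2 - 7*k + 12) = k*(k - 3)*(k - 2)*(k - 4)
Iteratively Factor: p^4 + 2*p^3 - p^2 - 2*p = (p + 1)*(p^3 + p^2 - 2*p) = p*(p + 1)*(p^2 + p - 2) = p*(p - 1)*(p + 1)*(p + 2)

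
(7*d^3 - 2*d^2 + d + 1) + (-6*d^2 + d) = 7*d^3 - 8*d^2 + 2*d + 1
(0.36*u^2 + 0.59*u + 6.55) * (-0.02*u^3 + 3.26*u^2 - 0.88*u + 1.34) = -0.0072*u^5 + 1.1618*u^4 + 1.4756*u^3 + 21.3162*u^2 - 4.9734*u + 8.777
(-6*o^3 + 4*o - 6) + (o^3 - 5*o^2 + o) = -5*o^3 - 5*o^2 + 5*o - 6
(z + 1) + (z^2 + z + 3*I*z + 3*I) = z^2 + 2*z + 3*I*z + 1 + 3*I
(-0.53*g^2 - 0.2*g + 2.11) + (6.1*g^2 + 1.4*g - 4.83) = 5.57*g^2 + 1.2*g - 2.72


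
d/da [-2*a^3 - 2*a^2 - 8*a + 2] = -6*a^2 - 4*a - 8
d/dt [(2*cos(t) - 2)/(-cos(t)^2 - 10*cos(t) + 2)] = 2*(sin(t)^2 + 2*cos(t) + 7)*sin(t)/(cos(t)^2 + 10*cos(t) - 2)^2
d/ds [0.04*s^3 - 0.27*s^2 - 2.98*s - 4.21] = 0.12*s^2 - 0.54*s - 2.98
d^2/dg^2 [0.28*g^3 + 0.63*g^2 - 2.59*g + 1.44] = 1.68*g + 1.26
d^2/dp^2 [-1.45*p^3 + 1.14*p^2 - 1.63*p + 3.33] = 2.28 - 8.7*p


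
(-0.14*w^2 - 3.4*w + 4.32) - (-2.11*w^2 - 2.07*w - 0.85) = 1.97*w^2 - 1.33*w + 5.17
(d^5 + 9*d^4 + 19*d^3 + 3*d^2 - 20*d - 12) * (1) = d^5 + 9*d^4 + 19*d^3 + 3*d^2 - 20*d - 12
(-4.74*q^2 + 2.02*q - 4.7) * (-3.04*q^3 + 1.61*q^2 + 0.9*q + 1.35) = 14.4096*q^5 - 13.7722*q^4 + 13.2742*q^3 - 12.148*q^2 - 1.503*q - 6.345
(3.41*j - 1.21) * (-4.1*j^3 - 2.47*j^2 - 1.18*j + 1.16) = -13.981*j^4 - 3.4617*j^3 - 1.0351*j^2 + 5.3834*j - 1.4036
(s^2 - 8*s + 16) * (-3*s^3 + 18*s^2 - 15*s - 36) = -3*s^5 + 42*s^4 - 207*s^3 + 372*s^2 + 48*s - 576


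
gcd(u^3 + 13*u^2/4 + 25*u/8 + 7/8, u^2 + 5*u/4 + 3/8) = u + 1/2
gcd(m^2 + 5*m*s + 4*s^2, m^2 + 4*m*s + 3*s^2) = m + s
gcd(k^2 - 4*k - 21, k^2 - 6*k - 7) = k - 7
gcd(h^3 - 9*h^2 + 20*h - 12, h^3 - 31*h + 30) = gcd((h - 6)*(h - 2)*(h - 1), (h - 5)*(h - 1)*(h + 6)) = h - 1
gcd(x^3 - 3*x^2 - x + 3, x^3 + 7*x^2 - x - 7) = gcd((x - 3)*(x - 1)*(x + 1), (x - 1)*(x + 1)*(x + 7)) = x^2 - 1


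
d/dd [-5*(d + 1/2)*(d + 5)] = -10*d - 55/2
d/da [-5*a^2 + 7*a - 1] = 7 - 10*a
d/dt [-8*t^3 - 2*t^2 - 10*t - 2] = -24*t^2 - 4*t - 10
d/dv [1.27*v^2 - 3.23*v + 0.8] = 2.54*v - 3.23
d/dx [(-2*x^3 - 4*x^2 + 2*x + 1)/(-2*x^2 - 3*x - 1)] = (4*x^4 + 12*x^3 + 22*x^2 + 12*x + 1)/(4*x^4 + 12*x^3 + 13*x^2 + 6*x + 1)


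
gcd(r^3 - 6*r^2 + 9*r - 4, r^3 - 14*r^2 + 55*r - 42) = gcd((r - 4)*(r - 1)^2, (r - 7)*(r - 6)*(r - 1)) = r - 1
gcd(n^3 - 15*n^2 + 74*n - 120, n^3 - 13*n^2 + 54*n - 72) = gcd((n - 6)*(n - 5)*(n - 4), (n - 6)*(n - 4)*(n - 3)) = n^2 - 10*n + 24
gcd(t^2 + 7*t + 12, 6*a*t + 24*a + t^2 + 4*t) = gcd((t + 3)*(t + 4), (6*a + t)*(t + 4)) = t + 4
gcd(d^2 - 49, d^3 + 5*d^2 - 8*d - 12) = 1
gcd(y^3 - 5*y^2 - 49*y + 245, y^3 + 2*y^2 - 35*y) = y^2 + 2*y - 35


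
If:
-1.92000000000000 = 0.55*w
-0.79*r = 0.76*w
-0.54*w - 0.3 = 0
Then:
No Solution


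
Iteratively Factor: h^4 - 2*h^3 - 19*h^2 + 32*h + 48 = (h + 4)*(h^3 - 6*h^2 + 5*h + 12) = (h - 3)*(h + 4)*(h^2 - 3*h - 4) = (h - 4)*(h - 3)*(h + 4)*(h + 1)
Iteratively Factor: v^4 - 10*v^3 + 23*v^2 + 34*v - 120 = (v - 5)*(v^3 - 5*v^2 - 2*v + 24) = (v - 5)*(v + 2)*(v^2 - 7*v + 12) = (v - 5)*(v - 4)*(v + 2)*(v - 3)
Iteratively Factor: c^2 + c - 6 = (c - 2)*(c + 3)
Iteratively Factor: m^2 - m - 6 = (m + 2)*(m - 3)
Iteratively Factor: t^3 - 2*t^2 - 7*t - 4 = (t - 4)*(t^2 + 2*t + 1) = (t - 4)*(t + 1)*(t + 1)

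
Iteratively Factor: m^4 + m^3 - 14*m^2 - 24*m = (m - 4)*(m^3 + 5*m^2 + 6*m) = (m - 4)*(m + 3)*(m^2 + 2*m) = (m - 4)*(m + 2)*(m + 3)*(m)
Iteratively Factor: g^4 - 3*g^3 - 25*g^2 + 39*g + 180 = (g + 3)*(g^3 - 6*g^2 - 7*g + 60) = (g - 4)*(g + 3)*(g^2 - 2*g - 15) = (g - 4)*(g + 3)^2*(g - 5)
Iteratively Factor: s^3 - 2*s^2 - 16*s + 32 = (s + 4)*(s^2 - 6*s + 8) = (s - 4)*(s + 4)*(s - 2)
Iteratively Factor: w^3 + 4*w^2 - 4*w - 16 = (w + 2)*(w^2 + 2*w - 8) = (w - 2)*(w + 2)*(w + 4)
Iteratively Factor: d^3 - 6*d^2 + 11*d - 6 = (d - 3)*(d^2 - 3*d + 2) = (d - 3)*(d - 2)*(d - 1)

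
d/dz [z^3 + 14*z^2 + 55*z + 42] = 3*z^2 + 28*z + 55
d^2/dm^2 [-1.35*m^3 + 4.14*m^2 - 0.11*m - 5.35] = 8.28 - 8.1*m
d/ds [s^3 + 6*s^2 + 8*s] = 3*s^2 + 12*s + 8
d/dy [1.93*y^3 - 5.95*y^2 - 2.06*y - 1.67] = 5.79*y^2 - 11.9*y - 2.06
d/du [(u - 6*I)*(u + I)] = 2*u - 5*I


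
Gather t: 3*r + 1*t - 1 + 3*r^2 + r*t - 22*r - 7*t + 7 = 3*r^2 - 19*r + t*(r - 6) + 6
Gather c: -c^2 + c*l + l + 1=-c^2 + c*l + l + 1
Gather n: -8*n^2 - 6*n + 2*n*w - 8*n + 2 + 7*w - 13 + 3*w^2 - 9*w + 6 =-8*n^2 + n*(2*w - 14) + 3*w^2 - 2*w - 5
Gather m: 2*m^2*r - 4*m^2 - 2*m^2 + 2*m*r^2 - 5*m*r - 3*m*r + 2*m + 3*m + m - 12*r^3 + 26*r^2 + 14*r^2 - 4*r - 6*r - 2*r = m^2*(2*r - 6) + m*(2*r^2 - 8*r + 6) - 12*r^3 + 40*r^2 - 12*r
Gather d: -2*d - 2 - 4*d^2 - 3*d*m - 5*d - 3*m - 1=-4*d^2 + d*(-3*m - 7) - 3*m - 3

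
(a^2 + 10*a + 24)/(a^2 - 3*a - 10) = (a^2 + 10*a + 24)/(a^2 - 3*a - 10)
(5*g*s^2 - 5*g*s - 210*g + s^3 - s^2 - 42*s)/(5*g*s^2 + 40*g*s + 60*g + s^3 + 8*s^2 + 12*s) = (s - 7)/(s + 2)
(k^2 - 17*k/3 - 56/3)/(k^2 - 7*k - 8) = (k + 7/3)/(k + 1)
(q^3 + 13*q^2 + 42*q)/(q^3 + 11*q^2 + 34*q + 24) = q*(q + 7)/(q^2 + 5*q + 4)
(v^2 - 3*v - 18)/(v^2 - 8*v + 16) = (v^2 - 3*v - 18)/(v^2 - 8*v + 16)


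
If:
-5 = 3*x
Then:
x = -5/3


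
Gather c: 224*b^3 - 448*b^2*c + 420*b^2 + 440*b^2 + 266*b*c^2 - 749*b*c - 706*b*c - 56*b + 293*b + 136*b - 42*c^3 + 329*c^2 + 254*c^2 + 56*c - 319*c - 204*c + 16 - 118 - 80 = 224*b^3 + 860*b^2 + 373*b - 42*c^3 + c^2*(266*b + 583) + c*(-448*b^2 - 1455*b - 467) - 182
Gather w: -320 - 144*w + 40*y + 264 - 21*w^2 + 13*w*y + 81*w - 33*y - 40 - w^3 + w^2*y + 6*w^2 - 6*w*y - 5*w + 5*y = -w^3 + w^2*(y - 15) + w*(7*y - 68) + 12*y - 96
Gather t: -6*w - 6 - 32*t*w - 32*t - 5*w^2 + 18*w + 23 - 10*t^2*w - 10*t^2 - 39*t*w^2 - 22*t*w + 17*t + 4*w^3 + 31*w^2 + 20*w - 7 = t^2*(-10*w - 10) + t*(-39*w^2 - 54*w - 15) + 4*w^3 + 26*w^2 + 32*w + 10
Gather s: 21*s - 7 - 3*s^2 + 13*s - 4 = -3*s^2 + 34*s - 11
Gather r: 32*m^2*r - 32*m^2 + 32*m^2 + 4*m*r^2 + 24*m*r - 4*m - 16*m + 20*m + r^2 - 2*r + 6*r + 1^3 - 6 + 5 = r^2*(4*m + 1) + r*(32*m^2 + 24*m + 4)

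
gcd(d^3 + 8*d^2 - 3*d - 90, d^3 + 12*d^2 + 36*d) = d + 6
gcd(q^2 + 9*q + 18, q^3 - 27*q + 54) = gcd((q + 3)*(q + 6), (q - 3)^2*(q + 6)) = q + 6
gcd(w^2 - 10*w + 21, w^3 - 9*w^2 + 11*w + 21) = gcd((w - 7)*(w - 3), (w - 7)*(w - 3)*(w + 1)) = w^2 - 10*w + 21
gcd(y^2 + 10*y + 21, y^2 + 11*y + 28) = y + 7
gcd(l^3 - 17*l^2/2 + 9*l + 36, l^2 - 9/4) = l + 3/2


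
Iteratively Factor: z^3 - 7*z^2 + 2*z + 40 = (z - 5)*(z^2 - 2*z - 8) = (z - 5)*(z + 2)*(z - 4)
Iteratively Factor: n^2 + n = (n)*(n + 1)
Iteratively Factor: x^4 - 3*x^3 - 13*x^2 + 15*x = (x + 3)*(x^3 - 6*x^2 + 5*x) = (x - 5)*(x + 3)*(x^2 - x) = x*(x - 5)*(x + 3)*(x - 1)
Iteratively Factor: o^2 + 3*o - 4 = (o + 4)*(o - 1)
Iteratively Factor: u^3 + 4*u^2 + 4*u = (u + 2)*(u^2 + 2*u) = (u + 2)^2*(u)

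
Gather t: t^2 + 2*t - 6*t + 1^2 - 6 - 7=t^2 - 4*t - 12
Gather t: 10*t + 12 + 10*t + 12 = 20*t + 24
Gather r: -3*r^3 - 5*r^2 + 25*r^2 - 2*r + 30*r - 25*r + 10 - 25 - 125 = -3*r^3 + 20*r^2 + 3*r - 140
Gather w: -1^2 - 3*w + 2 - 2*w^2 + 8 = -2*w^2 - 3*w + 9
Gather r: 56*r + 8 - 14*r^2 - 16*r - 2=-14*r^2 + 40*r + 6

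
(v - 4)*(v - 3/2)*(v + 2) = v^3 - 7*v^2/2 - 5*v + 12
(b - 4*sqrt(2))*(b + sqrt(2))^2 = b^3 - 2*sqrt(2)*b^2 - 14*b - 8*sqrt(2)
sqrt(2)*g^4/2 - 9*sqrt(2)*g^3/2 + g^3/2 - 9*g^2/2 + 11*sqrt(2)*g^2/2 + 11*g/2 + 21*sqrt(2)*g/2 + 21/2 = (g - 7)*(g - 3)*(g + sqrt(2)/2)*(sqrt(2)*g/2 + sqrt(2)/2)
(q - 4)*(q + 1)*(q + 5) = q^3 + 2*q^2 - 19*q - 20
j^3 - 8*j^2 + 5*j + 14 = (j - 7)*(j - 2)*(j + 1)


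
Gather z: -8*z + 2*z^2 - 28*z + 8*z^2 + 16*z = 10*z^2 - 20*z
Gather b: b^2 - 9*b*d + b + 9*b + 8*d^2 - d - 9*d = b^2 + b*(10 - 9*d) + 8*d^2 - 10*d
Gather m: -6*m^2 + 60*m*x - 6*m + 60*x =-6*m^2 + m*(60*x - 6) + 60*x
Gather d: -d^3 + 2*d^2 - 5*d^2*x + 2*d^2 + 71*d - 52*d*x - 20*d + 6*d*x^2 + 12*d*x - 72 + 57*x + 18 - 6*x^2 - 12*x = -d^3 + d^2*(4 - 5*x) + d*(6*x^2 - 40*x + 51) - 6*x^2 + 45*x - 54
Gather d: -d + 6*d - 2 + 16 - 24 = 5*d - 10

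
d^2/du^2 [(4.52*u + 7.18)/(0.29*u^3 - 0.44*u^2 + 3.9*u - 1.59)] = (2.280792*u^5 + 3.785544*u^4 - 23.132784*u^3 + 82.073832*u^2 - 73.034244*u + 264.426384)/(0.024389*u^9 - 0.111012*u^8 + 1.152402*u^7 - 3.472181*u^6 + 16.715124*u^5 - 31.790412*u^4 + 77.889087*u^3 - 75.888792*u^2 + 29.57877*u - 4.019679)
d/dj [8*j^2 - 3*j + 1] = 16*j - 3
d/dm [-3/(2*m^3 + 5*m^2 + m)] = 3*(6*m^2 + 10*m + 1)/(m^2*(2*m^2 + 5*m + 1)^2)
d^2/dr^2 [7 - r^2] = -2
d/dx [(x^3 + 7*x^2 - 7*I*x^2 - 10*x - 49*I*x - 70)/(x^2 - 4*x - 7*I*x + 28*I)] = (x^4 + x^3*(-8 - 14*I) + x^2*(-67 + 112*I) + x*(532 + 392*I) + 1092 - 770*I)/(x^4 + x^3*(-8 - 14*I) + x^2*(-33 + 112*I) + x*(392 - 224*I) - 784)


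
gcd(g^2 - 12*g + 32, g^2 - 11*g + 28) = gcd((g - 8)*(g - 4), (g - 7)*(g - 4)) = g - 4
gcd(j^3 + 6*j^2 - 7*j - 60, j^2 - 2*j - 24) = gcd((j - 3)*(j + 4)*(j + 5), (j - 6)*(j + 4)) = j + 4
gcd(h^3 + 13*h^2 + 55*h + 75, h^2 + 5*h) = h + 5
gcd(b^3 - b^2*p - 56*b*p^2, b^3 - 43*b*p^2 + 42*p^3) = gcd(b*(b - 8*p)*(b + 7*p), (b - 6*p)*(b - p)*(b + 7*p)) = b + 7*p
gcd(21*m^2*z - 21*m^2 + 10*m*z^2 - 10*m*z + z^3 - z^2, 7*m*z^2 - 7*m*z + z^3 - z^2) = 7*m*z - 7*m + z^2 - z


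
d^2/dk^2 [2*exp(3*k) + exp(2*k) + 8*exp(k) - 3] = (18*exp(2*k) + 4*exp(k) + 8)*exp(k)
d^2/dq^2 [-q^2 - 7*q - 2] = -2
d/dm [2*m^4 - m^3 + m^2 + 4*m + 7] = 8*m^3 - 3*m^2 + 2*m + 4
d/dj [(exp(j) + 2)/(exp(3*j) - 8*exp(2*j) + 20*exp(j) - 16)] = 2*(-exp(2*j) - exp(j) + 14)*exp(j)/(exp(5*j) - 14*exp(4*j) + 76*exp(3*j) - 200*exp(2*j) + 256*exp(j) - 128)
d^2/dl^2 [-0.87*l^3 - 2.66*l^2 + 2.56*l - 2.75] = -5.22*l - 5.32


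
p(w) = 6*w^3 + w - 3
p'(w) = 18*w^2 + 1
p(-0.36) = -3.64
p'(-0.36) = 3.33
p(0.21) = -2.73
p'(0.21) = 1.79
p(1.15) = 7.28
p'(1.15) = 24.80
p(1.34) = 12.78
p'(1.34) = 33.32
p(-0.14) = -3.16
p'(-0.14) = 1.35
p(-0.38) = -3.71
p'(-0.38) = 3.60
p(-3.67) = -303.26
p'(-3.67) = 243.44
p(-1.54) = -26.45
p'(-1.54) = 43.69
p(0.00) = -3.00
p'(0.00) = 1.00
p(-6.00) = -1305.00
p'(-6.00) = 649.00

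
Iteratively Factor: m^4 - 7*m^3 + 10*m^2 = (m)*(m^3 - 7*m^2 + 10*m) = m*(m - 5)*(m^2 - 2*m) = m^2*(m - 5)*(m - 2)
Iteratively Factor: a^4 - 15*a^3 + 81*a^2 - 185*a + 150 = (a - 3)*(a^3 - 12*a^2 + 45*a - 50) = (a - 5)*(a - 3)*(a^2 - 7*a + 10) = (a - 5)^2*(a - 3)*(a - 2)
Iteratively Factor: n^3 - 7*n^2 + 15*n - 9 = (n - 1)*(n^2 - 6*n + 9) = (n - 3)*(n - 1)*(n - 3)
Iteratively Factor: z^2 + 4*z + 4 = (z + 2)*(z + 2)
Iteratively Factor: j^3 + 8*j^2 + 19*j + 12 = (j + 3)*(j^2 + 5*j + 4) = (j + 3)*(j + 4)*(j + 1)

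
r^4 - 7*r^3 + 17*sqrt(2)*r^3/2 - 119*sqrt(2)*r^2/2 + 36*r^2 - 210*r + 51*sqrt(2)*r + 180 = (r - 6)*(r - 1)*(r + 5*sqrt(2)/2)*(r + 6*sqrt(2))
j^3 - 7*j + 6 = (j - 2)*(j - 1)*(j + 3)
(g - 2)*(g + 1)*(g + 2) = g^3 + g^2 - 4*g - 4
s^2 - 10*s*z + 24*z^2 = (s - 6*z)*(s - 4*z)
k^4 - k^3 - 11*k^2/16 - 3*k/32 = k*(k - 3/2)*(k + 1/4)^2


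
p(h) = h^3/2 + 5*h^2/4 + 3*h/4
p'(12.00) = 246.75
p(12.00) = 1053.00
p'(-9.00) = 99.75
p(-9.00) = -270.00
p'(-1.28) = 0.01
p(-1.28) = 0.04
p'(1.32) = 6.66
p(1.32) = 4.32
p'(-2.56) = 4.18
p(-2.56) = -2.12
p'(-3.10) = 7.42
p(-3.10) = -5.21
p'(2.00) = 11.75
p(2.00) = 10.50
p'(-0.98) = -0.26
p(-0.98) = -0.01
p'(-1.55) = 0.48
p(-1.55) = -0.02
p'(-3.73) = 12.29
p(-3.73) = -11.35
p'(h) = 3*h^2/2 + 5*h/2 + 3/4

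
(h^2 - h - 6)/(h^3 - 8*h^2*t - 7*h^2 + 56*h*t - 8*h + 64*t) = (h^2 - h - 6)/(h^3 - 8*h^2*t - 7*h^2 + 56*h*t - 8*h + 64*t)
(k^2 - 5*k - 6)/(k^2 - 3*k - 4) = (k - 6)/(k - 4)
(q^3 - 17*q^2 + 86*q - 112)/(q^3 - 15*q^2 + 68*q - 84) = (q - 8)/(q - 6)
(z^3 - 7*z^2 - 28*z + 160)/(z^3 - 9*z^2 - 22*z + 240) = (z - 4)/(z - 6)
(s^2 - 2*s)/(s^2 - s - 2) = s/(s + 1)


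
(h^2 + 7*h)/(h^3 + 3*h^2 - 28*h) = 1/(h - 4)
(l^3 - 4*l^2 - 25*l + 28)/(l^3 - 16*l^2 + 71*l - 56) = (l + 4)/(l - 8)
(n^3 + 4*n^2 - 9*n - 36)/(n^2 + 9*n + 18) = (n^2 + n - 12)/(n + 6)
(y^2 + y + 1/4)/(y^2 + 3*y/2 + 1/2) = (y + 1/2)/(y + 1)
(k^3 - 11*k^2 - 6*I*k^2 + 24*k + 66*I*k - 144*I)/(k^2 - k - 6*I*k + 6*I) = (k^2 - 11*k + 24)/(k - 1)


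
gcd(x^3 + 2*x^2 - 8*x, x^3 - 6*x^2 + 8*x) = x^2 - 2*x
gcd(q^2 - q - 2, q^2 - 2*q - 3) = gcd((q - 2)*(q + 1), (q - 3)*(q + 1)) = q + 1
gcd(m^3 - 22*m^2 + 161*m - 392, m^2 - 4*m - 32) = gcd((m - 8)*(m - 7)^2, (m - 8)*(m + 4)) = m - 8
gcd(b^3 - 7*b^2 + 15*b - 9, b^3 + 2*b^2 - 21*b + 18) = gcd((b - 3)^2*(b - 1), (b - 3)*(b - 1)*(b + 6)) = b^2 - 4*b + 3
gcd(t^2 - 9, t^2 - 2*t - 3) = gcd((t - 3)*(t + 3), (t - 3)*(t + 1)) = t - 3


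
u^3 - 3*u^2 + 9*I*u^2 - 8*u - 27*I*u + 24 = (u - 3)*(u + I)*(u + 8*I)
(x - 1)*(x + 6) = x^2 + 5*x - 6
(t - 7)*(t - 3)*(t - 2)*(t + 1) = t^4 - 11*t^3 + 29*t^2 - t - 42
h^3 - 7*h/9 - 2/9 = (h - 1)*(h + 1/3)*(h + 2/3)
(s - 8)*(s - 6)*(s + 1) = s^3 - 13*s^2 + 34*s + 48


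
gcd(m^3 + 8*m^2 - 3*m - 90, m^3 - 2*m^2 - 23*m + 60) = m^2 + 2*m - 15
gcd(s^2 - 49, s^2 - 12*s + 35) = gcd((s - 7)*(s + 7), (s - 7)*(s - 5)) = s - 7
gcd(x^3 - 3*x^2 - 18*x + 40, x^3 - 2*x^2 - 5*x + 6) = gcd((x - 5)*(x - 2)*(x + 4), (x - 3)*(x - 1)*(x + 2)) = 1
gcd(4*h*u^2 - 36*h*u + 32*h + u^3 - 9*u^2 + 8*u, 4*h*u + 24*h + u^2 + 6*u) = 4*h + u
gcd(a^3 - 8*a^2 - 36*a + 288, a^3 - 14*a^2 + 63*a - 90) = a - 6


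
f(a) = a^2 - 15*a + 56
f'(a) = 2*a - 15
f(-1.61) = 82.74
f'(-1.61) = -18.22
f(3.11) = 19.02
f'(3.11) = -8.78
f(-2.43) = 98.35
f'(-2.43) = -19.86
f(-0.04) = 56.60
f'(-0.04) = -15.08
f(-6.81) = 204.53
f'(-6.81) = -28.62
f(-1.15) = 74.57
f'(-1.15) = -17.30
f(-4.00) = 132.00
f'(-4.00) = -23.00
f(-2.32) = 96.18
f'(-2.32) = -19.64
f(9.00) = 2.00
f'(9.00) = 3.00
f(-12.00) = 380.00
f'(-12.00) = -39.00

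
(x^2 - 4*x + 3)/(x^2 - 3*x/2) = 2*(x^2 - 4*x + 3)/(x*(2*x - 3))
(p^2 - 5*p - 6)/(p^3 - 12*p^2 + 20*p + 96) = (p + 1)/(p^2 - 6*p - 16)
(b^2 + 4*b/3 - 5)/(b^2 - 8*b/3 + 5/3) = (b + 3)/(b - 1)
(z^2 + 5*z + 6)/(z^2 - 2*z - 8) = (z + 3)/(z - 4)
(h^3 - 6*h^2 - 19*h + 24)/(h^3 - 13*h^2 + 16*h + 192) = (h - 1)/(h - 8)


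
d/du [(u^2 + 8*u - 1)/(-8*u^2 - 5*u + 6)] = (59*u^2 - 4*u + 43)/(64*u^4 + 80*u^3 - 71*u^2 - 60*u + 36)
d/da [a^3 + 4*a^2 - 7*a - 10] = 3*a^2 + 8*a - 7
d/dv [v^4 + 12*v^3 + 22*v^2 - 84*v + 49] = 4*v^3 + 36*v^2 + 44*v - 84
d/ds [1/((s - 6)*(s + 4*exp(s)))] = ((6 - s)*(s + 4*exp(s)) - (s - 6)^2*(4*exp(s) + 1))/((s - 6)^3*(s + 4*exp(s))^2)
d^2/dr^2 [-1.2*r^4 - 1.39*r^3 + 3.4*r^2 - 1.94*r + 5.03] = -14.4*r^2 - 8.34*r + 6.8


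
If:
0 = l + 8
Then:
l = -8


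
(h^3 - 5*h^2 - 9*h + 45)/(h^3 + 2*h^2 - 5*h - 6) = (h^2 - 8*h + 15)/(h^2 - h - 2)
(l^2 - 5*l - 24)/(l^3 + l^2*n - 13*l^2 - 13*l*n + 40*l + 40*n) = (l + 3)/(l^2 + l*n - 5*l - 5*n)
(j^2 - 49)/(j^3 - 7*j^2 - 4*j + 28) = (j + 7)/(j^2 - 4)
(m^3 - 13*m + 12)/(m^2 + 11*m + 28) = (m^2 - 4*m + 3)/(m + 7)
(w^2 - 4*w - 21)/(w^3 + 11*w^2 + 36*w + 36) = (w - 7)/(w^2 + 8*w + 12)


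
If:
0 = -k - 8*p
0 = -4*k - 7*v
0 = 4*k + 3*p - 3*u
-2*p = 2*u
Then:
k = 0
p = 0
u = 0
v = 0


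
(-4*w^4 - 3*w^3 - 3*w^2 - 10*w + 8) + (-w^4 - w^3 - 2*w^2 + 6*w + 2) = -5*w^4 - 4*w^3 - 5*w^2 - 4*w + 10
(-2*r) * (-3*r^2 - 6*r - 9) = 6*r^3 + 12*r^2 + 18*r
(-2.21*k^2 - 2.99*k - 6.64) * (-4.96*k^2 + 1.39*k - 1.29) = 10.9616*k^4 + 11.7585*k^3 + 31.6292*k^2 - 5.3725*k + 8.5656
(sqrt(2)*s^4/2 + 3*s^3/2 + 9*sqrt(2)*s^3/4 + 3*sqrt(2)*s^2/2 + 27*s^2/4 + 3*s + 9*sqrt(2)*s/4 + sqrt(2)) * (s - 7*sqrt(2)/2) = sqrt(2)*s^5/2 - 2*s^4 + 9*sqrt(2)*s^4/4 - 9*s^3 - 15*sqrt(2)*s^3/4 - 171*sqrt(2)*s^2/8 - 15*s^2/2 - 63*s/4 - 19*sqrt(2)*s/2 - 7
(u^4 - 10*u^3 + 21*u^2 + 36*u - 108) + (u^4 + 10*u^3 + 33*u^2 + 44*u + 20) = 2*u^4 + 54*u^2 + 80*u - 88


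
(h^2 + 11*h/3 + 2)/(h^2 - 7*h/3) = (3*h^2 + 11*h + 6)/(h*(3*h - 7))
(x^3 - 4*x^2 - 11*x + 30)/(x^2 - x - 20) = (x^2 + x - 6)/(x + 4)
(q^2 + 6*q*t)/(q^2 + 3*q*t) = (q + 6*t)/(q + 3*t)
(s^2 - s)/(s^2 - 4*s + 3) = s/(s - 3)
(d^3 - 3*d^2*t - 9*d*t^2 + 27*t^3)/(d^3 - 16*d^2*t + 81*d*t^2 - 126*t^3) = (d^2 - 9*t^2)/(d^2 - 13*d*t + 42*t^2)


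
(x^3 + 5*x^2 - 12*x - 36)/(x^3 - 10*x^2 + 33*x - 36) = (x^2 + 8*x + 12)/(x^2 - 7*x + 12)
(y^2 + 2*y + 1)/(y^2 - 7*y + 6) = (y^2 + 2*y + 1)/(y^2 - 7*y + 6)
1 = 1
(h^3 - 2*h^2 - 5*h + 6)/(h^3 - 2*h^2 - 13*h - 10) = (h^2 - 4*h + 3)/(h^2 - 4*h - 5)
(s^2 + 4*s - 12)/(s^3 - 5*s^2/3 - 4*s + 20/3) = 3*(s + 6)/(3*s^2 + s - 10)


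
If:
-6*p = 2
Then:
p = -1/3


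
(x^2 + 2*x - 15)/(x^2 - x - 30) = (x - 3)/(x - 6)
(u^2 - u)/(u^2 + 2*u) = (u - 1)/(u + 2)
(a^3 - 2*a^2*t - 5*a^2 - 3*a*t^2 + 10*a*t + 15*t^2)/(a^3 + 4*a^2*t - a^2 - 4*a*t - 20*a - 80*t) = (a^2 - 2*a*t - 3*t^2)/(a^2 + 4*a*t + 4*a + 16*t)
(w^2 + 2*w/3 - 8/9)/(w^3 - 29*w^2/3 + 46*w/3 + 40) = (w - 2/3)/(w^2 - 11*w + 30)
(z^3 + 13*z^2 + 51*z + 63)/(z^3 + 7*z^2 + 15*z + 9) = (z + 7)/(z + 1)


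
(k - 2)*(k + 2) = k^2 - 4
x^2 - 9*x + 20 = (x - 5)*(x - 4)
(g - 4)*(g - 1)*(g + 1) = g^3 - 4*g^2 - g + 4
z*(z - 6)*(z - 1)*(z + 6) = z^4 - z^3 - 36*z^2 + 36*z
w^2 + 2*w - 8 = (w - 2)*(w + 4)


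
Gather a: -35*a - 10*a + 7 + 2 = 9 - 45*a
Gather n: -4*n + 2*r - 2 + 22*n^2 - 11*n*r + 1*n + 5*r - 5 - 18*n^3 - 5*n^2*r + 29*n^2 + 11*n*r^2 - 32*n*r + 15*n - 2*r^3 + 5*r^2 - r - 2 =-18*n^3 + n^2*(51 - 5*r) + n*(11*r^2 - 43*r + 12) - 2*r^3 + 5*r^2 + 6*r - 9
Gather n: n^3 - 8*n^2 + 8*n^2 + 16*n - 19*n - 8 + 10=n^3 - 3*n + 2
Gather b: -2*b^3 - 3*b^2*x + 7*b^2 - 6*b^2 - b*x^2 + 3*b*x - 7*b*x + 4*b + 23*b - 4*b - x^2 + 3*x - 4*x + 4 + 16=-2*b^3 + b^2*(1 - 3*x) + b*(-x^2 - 4*x + 23) - x^2 - x + 20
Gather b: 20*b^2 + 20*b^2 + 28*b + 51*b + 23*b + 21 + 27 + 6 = 40*b^2 + 102*b + 54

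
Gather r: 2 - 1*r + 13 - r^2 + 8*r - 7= -r^2 + 7*r + 8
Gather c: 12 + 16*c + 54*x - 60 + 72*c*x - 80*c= c*(72*x - 64) + 54*x - 48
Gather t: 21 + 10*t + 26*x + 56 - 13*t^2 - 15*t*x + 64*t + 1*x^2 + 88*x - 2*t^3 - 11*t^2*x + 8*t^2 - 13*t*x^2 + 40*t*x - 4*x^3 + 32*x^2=-2*t^3 + t^2*(-11*x - 5) + t*(-13*x^2 + 25*x + 74) - 4*x^3 + 33*x^2 + 114*x + 77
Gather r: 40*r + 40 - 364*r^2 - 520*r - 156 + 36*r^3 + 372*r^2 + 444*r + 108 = 36*r^3 + 8*r^2 - 36*r - 8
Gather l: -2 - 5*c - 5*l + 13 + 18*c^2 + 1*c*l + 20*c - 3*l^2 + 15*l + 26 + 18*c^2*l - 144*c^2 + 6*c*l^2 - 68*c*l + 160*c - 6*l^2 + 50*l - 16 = -126*c^2 + 175*c + l^2*(6*c - 9) + l*(18*c^2 - 67*c + 60) + 21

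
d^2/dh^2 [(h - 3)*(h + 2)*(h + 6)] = 6*h + 10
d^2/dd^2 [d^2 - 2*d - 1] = 2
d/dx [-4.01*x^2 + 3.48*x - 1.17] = 3.48 - 8.02*x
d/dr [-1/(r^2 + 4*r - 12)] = 2*(r + 2)/(r^2 + 4*r - 12)^2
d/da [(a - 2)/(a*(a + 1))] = (-a^2 + 4*a + 2)/(a^2*(a^2 + 2*a + 1))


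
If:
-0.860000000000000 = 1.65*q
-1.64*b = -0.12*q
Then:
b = -0.04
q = -0.52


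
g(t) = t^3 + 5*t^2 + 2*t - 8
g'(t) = 3*t^2 + 10*t + 2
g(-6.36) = -75.73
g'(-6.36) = 59.75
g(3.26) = 86.30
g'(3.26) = 66.48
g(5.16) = 272.84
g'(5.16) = 133.48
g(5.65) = 343.27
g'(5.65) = 154.27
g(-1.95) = -0.30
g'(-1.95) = -6.09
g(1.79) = 17.34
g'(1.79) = 29.51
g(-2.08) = 0.47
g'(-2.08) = -5.82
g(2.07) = 26.43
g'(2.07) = 35.55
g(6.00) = 400.00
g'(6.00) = 170.00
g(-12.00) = -1040.00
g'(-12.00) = 314.00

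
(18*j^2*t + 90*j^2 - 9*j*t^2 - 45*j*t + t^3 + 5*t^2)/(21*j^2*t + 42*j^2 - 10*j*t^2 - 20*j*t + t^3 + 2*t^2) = (-6*j*t - 30*j + t^2 + 5*t)/(-7*j*t - 14*j + t^2 + 2*t)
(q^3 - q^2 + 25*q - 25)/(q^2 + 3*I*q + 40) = (q^2 + q*(-1 + 5*I) - 5*I)/(q + 8*I)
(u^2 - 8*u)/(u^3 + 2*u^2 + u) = (u - 8)/(u^2 + 2*u + 1)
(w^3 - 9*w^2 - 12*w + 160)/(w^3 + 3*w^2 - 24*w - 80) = (w - 8)/(w + 4)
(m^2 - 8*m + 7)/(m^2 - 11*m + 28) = (m - 1)/(m - 4)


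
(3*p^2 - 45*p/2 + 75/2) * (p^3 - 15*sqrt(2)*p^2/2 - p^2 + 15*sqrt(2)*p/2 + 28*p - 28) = 3*p^5 - 45*sqrt(2)*p^4/2 - 51*p^4/2 + 144*p^3 + 765*sqrt(2)*p^3/4 - 1503*p^2/2 - 450*sqrt(2)*p^2 + 1125*sqrt(2)*p/4 + 1680*p - 1050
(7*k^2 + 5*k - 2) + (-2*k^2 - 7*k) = 5*k^2 - 2*k - 2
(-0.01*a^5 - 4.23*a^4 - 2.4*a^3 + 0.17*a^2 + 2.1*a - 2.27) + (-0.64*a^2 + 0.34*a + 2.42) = -0.01*a^5 - 4.23*a^4 - 2.4*a^3 - 0.47*a^2 + 2.44*a + 0.15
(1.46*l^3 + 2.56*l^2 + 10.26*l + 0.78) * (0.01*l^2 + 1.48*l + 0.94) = 0.0146*l^5 + 2.1864*l^4 + 5.2638*l^3 + 17.599*l^2 + 10.7988*l + 0.7332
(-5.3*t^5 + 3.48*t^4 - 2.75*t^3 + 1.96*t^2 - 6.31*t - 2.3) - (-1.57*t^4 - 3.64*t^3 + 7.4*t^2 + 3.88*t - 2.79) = -5.3*t^5 + 5.05*t^4 + 0.89*t^3 - 5.44*t^2 - 10.19*t + 0.49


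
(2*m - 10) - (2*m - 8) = -2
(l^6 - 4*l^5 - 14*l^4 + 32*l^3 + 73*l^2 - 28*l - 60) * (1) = l^6 - 4*l^5 - 14*l^4 + 32*l^3 + 73*l^2 - 28*l - 60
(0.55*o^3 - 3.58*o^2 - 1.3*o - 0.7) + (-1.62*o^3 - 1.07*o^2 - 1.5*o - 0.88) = -1.07*o^3 - 4.65*o^2 - 2.8*o - 1.58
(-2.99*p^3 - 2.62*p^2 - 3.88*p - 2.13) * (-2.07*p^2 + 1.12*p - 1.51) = 6.1893*p^5 + 2.0746*p^4 + 9.6121*p^3 + 4.0197*p^2 + 3.4732*p + 3.2163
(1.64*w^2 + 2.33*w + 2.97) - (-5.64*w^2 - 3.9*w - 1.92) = 7.28*w^2 + 6.23*w + 4.89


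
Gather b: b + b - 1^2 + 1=2*b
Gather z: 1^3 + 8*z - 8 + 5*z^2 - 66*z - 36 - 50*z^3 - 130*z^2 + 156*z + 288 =-50*z^3 - 125*z^2 + 98*z + 245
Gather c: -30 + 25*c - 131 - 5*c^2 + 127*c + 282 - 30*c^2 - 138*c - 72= -35*c^2 + 14*c + 49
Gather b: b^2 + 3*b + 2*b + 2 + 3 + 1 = b^2 + 5*b + 6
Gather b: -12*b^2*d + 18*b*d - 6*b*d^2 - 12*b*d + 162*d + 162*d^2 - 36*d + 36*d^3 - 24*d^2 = -12*b^2*d + b*(-6*d^2 + 6*d) + 36*d^3 + 138*d^2 + 126*d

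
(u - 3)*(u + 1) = u^2 - 2*u - 3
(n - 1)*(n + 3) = n^2 + 2*n - 3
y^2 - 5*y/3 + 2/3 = (y - 1)*(y - 2/3)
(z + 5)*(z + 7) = z^2 + 12*z + 35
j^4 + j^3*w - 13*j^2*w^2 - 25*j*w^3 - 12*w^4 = (j - 4*w)*(j + w)^2*(j + 3*w)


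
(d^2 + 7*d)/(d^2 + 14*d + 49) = d/(d + 7)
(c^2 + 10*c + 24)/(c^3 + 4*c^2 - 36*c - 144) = 1/(c - 6)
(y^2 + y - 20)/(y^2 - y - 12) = (y + 5)/(y + 3)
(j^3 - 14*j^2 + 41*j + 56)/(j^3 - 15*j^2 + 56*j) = (j + 1)/j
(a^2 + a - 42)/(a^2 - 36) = (a + 7)/(a + 6)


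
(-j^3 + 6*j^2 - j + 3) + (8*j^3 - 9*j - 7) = 7*j^3 + 6*j^2 - 10*j - 4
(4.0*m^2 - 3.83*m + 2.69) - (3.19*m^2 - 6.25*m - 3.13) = 0.81*m^2 + 2.42*m + 5.82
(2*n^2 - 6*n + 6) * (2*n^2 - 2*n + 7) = 4*n^4 - 16*n^3 + 38*n^2 - 54*n + 42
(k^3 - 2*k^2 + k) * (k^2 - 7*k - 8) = k^5 - 9*k^4 + 7*k^3 + 9*k^2 - 8*k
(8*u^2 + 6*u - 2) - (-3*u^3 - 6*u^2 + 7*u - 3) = 3*u^3 + 14*u^2 - u + 1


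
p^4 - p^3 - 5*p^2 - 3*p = p*(p - 3)*(p + 1)^2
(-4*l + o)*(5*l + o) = -20*l^2 + l*o + o^2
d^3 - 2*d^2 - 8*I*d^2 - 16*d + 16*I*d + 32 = (d - 2)*(d - 4*I)^2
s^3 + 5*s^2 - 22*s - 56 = (s - 4)*(s + 2)*(s + 7)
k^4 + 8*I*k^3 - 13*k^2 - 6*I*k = k*(k + I)^2*(k + 6*I)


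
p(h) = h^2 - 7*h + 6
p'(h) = 2*h - 7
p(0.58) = 2.28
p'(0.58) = -5.84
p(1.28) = -1.32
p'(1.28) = -4.44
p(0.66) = 1.82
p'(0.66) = -5.68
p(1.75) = -3.19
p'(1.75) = -3.50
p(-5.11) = 67.88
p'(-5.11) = -17.22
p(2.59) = -5.42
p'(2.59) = -1.82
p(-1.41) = 17.86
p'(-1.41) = -9.82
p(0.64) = 1.93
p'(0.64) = -5.72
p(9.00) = 24.00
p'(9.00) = 11.00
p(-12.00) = 234.00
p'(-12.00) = -31.00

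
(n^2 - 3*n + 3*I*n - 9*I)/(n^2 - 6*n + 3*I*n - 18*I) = (n - 3)/(n - 6)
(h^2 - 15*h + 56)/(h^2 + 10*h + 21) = (h^2 - 15*h + 56)/(h^2 + 10*h + 21)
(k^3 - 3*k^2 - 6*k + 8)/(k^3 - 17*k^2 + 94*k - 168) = (k^2 + k - 2)/(k^2 - 13*k + 42)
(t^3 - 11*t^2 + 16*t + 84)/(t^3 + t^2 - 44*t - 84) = (t - 6)/(t + 6)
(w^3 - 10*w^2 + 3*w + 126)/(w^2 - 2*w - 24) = (w^2 - 4*w - 21)/(w + 4)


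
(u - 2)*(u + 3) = u^2 + u - 6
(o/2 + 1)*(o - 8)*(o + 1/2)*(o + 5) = o^4/2 - o^3/4 - 93*o^2/4 - 103*o/2 - 20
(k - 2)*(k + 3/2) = k^2 - k/2 - 3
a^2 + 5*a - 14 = (a - 2)*(a + 7)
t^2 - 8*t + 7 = (t - 7)*(t - 1)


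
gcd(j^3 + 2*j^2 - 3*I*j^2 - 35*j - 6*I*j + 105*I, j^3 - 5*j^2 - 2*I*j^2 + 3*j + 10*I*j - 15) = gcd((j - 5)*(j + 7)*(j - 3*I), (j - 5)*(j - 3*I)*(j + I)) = j^2 + j*(-5 - 3*I) + 15*I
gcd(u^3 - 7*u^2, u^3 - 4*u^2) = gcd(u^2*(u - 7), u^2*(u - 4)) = u^2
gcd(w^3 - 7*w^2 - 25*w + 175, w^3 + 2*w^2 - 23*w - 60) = w - 5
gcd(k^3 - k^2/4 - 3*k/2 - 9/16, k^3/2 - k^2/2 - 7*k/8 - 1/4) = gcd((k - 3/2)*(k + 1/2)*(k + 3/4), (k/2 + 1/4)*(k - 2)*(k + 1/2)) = k + 1/2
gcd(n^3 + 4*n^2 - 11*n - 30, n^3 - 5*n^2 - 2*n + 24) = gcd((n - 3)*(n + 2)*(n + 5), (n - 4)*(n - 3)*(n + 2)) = n^2 - n - 6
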